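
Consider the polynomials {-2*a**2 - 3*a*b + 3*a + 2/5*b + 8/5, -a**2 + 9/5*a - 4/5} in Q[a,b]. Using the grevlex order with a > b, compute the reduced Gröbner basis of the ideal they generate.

G = {b**2 - 59/25*b + 34/25, a + 5/9*b - 14/9}

The reduced Gröbner basis is the canonical form of the ideal for this ordering.

f_1 = -2*a**2 - 3*a*b + 3*a + 2/5*b + 8/5, LT = a**2.
f_2 = -a**2 + 9/5*a - 4/5, LT = a**2.

S(f_1,f_2): lcm = a**2. S = 3/2*a*b + 3/10*a - 1/5*b - 8/5.
  leading term a*b: no divisor's leading term divides it; move 3/2*a*b to the remainder.
  leading term a: no divisor's leading term divides it; move 3/10*a to the remainder.
  leading term b: no divisor's leading term divides it; move -1/5*b to the remainder.
  leading term 1: no divisor's leading term divides it; move -8/5 to the remainder.
  remainder 3/2*a*b + 3/10*a - 1/5*b - 8/5 ≠ 0; add g_3 = 3/2*a*b + 3/10*a - 1/5*b - 8/5 to the basis.

S(f_1,g_3): lcm = a**2*b. S = 3/2*a*b**2 - 1/5*a**2 - 41/30*a*b - 1/5*b**2 + 16/15*a - 4/5*b.
  leading term a*b**2: subtract (b)·g_3 from 3/2*a*b**2 - 1/5*a**2 - 41/30*a*b - 1/5*b**2 + 16/15*a - 4/5*b → -1/5*a**2 - 5/3*a*b + 16/15*a + 4/5*b
  leading term a**2: subtract (1/10)·f_1 from -1/5*a**2 - 5/3*a*b + 16/15*a + 4/5*b → -41/30*a*b + 23/30*a + 19/25*b - 4/25
  leading term a*b: subtract (-41/45)·g_3 from -41/30*a*b + 23/30*a + 19/25*b - 4/25 → 26/25*a + 26/45*b - 364/225
  leading term a: no divisor's leading term divides it; move 26/25*a to the remainder.
  leading term b: no divisor's leading term divides it; move 26/45*b to the remainder.
  leading term 1: no divisor's leading term divides it; move -364/225 to the remainder.
  remainder 26/25*a + 26/45*b - 364/225 ≠ 0; add g_4 = 26/25*a + 26/45*b - 364/225 to the basis.

S(g_3,g_4): lcm = a*b. S = -5/9*b**2 + 1/5*a + 64/45*b - 16/15.
  leading term b**2: no divisor's leading term divides it; move -5/9*b**2 to the remainder.
  leading term a: subtract (5/26)·g_4 from 1/5*a + 64/45*b - 16/15 → 59/45*b - 34/45
  leading term b: no divisor's leading term divides it; move 59/45*b to the remainder.
  leading term 1: no divisor's leading term divides it; move -34/45 to the remainder.
  remainder -5/9*b**2 + 59/45*b - 34/45 ≠ 0; add g_5 = -5/9*b**2 + 59/45*b - 34/45 to the basis.

The other S-polynomials (S(f_2,g_3), S(f_1,g_4), S(f_2,g_4), S(f_1,g_5), S(f_2,g_5), S(g_3,g_5), S(g_4,g_5)) all reduce to 0 modulo the current basis, so we have a Gröbner basis.
Inter-reduce: drop elements whose leading term is divisible by another's, tail-reduce, and make monic.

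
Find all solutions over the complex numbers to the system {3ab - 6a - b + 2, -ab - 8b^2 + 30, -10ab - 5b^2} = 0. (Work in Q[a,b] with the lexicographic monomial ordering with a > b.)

Compute a lex Gröbner basis by Buchberger's algorithm.
f_1 = 3ab - 6a - b + 2, LT = ab.
f_2 = -ab - 8b^2 + 30, LT = ab.
f_3 = -10ab - 5b^2, LT = ab.

S(f_1,f_2): lcm = ab. S = -2a - 8b^2 - 1/3b + 92/3.
  leading term a: no divisor's leading term divides it; move -2a to the remainder.
  leading term b^2: no divisor's leading term divides it; move -8b^2 to the remainder.
  leading term b: no divisor's leading term divides it; move -1/3b to the remainder.
  leading term 1: no divisor's leading term divides it; move 92/3 to the remainder.
  remainder -2a - 8b^2 - 1/3b + 92/3 ≠ 0; add h_4 = -2a - 8b^2 - 1/3b + 92/3 to the basis.

S(f_1,f_3): lcm = ab. S = -2a - 1/2b^2 - 1/3b + 2/3.
  leading term a: subtract (1)·h_4 from -2a - 1/2b^2 - 1/3b + 2/3 → 15/2b^2 - 30
  leading term b^2: no divisor's leading term divides it; move 15/2b^2 to the remainder.
  leading term 1: no divisor's leading term divides it; move -30 to the remainder.
  remainder 15/2b^2 - 30 ≠ 0; add h_5 = 15/2b^2 - 30 to the basis.

S(f_1,h_4): lcm = ab. S = -2a - 4b^3 - 1/6b^2 + 15b + 2/3.
  leading term a: subtract (1)·h_4 from -2a - 4b^3 - 1/6b^2 + 15b + 2/3 → -4b^3 + 47/6b^2 + 46/3b - 30
  leading term b^3: subtract (-8/15b)·h_5 from -4b^3 + 47/6b^2 + 46/3b - 30 → 47/6b^2 - 2/3b - 30
  leading term b^2: subtract (47/45)·h_5 from 47/6b^2 - 2/3b - 30 → -2/3b + 4/3
  leading term b: no divisor's leading term divides it; move -2/3b to the remainder.
  leading term 1: no divisor's leading term divides it; move 4/3 to the remainder.
  remainder -2/3b + 4/3 ≠ 0; add h_6 = -2/3b + 4/3 to the basis.

The other S-polynomials (S(f_2,f_3), S(f_2,h_4), S(f_3,h_4), S(f_1,h_5), S(f_2,h_5), S(f_3,h_5), S(h_4,h_5), S(f_1,h_6), S(f_2,h_6), S(f_3,h_6), S(h_4,h_6), S(h_5,h_6)) all reduce to 0 modulo the current basis, so we have a Gröbner basis.
Inter-reduce: drop elements whose leading term is divisible by another's, tail-reduce, and make monic.
Reduced Gröbner basis: {a + 1, b - 2}.

Since the basis is lex-ordered, b - 2 is univariate in b. Its roots are {2}. Back-substituting each root into the other basis elements fixes the other coordinates.
  b = 2: the earlier basis element becomes a + 1 = 0, giving a = -1 — point (-1, 2).
Substituting each solution back into the original system confirms all equations vanish.

{(-1, 2)}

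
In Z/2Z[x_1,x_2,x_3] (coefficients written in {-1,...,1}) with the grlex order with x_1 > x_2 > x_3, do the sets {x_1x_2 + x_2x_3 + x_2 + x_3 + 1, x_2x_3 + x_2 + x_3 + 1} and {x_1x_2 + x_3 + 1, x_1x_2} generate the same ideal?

No, the ideals differ.

For a fixed monomial order, each ideal has a unique reduced Gröbner basis; comparing bases decides equality.
Buchberger on the first generating set:
f_1 = x_1x_2 + x_2x_3 + x_2 + x_3 + 1, LT = x_1x_2.
f_2 = x_2x_3 + x_2 + x_3 + 1, LT = x_2x_3.

S(f_1,f_2): lcm = x_1x_2x_3. S = x_2x_3^2 + x_1x_2 + x_1x_3 + x_2x_3 + x_3^2 + x_1 + x_3.
  leading term x_2x_3^2: subtract (x_3)·f_2 from x_2x_3^2 + x_1x_2 + x_1x_3 + x_2x_3 + x_3^2 + x_1 + x_3 → x_1x_2 + x_1x_3 + x_1
  leading term x_1x_2: subtract (1)·f_1 from x_1x_2 + x_1x_3 + x_1 → x_1x_3 + x_2x_3 + x_1 + x_2 + x_3 + 1
  leading term x_1x_3: no divisor's leading term divides it; move x_1x_3 to the remainder.
  leading term x_2x_3: subtract (1)·f_2 from x_2x_3 + x_1 + x_2 + x_3 + 1 → x_1
  leading term x_1: no divisor's leading term divides it; move x_1 to the remainder.
  remainder x_1x_3 + x_1 ≠ 0; add g_3 = x_1x_3 + x_1 to the basis.

The other S-polynomials (S(f_1,g_3), S(f_2,g_3)) all reduce to 0 modulo the current basis, so we have a Gröbner basis.
Inter-reduce: drop elements whose leading term is divisible by another's, tail-reduce, and make monic.
Reduced Gröbner basis: {x_1x_2, x_1x_3 + x_1, x_2x_3 + x_2 + x_3 + 1}.

Buchberger on the second generating set:
h_1 = x_1x_2 + x_3 + 1, LT = x_1x_2.
h_2 = x_1x_2, LT = x_1x_2.

S(h_1,h_2): lcm = x_1x_2. S = x_3 + 1.
  leading term x_3: no divisor's leading term divides it; move x_3 to the remainder.
  leading term 1: no divisor's leading term divides it; move 1 to the remainder.
  remainder x_3 + 1 ≠ 0; add k_3 = x_3 + 1 to the basis.

The other S-polynomials (S(h_1,k_3), S(h_2,k_3)) all reduce to 0 modulo the current basis, so we have a Gröbner basis.
Inter-reduce: drop elements whose leading term is divisible by another's, tail-reduce, and make monic.
Reduced Gröbner basis: {x_1x_2, x_3 + 1}.

Since the reduced bases disagree, the two ideals are not the same.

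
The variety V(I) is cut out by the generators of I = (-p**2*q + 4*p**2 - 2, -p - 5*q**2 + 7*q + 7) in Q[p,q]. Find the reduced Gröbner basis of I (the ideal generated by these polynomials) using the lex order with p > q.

f_1 = -p**2*q + 4*p**2 - 2, LT = p**2*q.
f_2 = -p - 5*q**2 + 7*q + 7, LT = p.

S(f_1,f_2): lcm = p**2*q. S = -4*p**2 - 5*p*q**3 + 7*p*q**2 + 7*p*q + 2.
  leading term p**2: subtract (4*p)·f_2 from -4*p**2 - 5*p*q**3 + 7*p*q**2 + 7*p*q + 2 → -5*p*q**3 + 27*p*q**2 - 21*p*q - 28*p + 2
  leading term p*q**3: subtract (5*q**3)·f_2 from -5*p*q**3 + 27*p*q**2 - 21*p*q - 28*p + 2 → 27*p*q**2 - 21*p*q - 28*p + 25*q**5 - 35*q**4 - 35*q**3 + 2
  leading term p*q**2: subtract (-27*q**2)·f_2 from 27*p*q**2 - 21*p*q - 28*p + 25*q**5 - 35*q**4 - 35*q**3 + 2 → -21*p*q - 28*p + 25*q**5 - 170*q**4 + 154*q**3 + 189*q**2 + 2
  leading term p*q: subtract (21*q)·f_2 from -21*p*q - 28*p + 25*q**5 - 170*q**4 + 154*q**3 + 189*q**2 + 2 → -28*p + 25*q**5 - 170*q**4 + 259*q**3 + 42*q**2 - 147*q + 2
  leading term p: subtract (28)·f_2 from -28*p + 25*q**5 - 170*q**4 + 259*q**3 + 42*q**2 - 147*q + 2 → 25*q**5 - 170*q**4 + 259*q**3 + 182*q**2 - 343*q - 194
  leading term q**5: no divisor's leading term divides it; move 25*q**5 to the remainder.
  leading term q**4: no divisor's leading term divides it; move -170*q**4 to the remainder.
  leading term q**3: no divisor's leading term divides it; move 259*q**3 to the remainder.
  leading term q**2: no divisor's leading term divides it; move 182*q**2 to the remainder.
  leading term q: no divisor's leading term divides it; move -343*q to the remainder.
  leading term 1: no divisor's leading term divides it; move -194 to the remainder.
  remainder 25*q**5 - 170*q**4 + 259*q**3 + 182*q**2 - 343*q - 194 ≠ 0; add g_3 = 25*q**5 - 170*q**4 + 259*q**3 + 182*q**2 - 343*q - 194 to the basis.

The other S-polynomials (S(f_1,g_3), S(f_2,g_3)) all reduce to 0 modulo the current basis, so we have a Gröbner basis.
Inter-reduce: drop elements whose leading term is divisible by another's, tail-reduce, and make monic.

G = {p + 5*q**2 - 7*q - 7, q**5 - 34/5*q**4 + 259/25*q**3 + 182/25*q**2 - 343/25*q - 194/25}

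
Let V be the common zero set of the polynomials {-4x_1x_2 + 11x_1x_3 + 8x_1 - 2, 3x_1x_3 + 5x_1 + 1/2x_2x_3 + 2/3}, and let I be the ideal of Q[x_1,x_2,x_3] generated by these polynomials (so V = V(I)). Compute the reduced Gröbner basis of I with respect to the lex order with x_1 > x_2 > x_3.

G = {x_1x_2 + 31/12x_1 + 11/24x_2x_3 + 10/9, x_1x_3 + 5/3x_1 + 1/6x_2x_3 + 2/9, x_2^2x_3 - 11/4x_2x_3^2 - 2x_2x_3 + 4/3x_2 - 20/3x_3 - 23/3}

f_1 = -4x_1x_2 + 11x_1x_3 + 8x_1 - 2, LT = x_1x_2.
f_2 = 3x_1x_3 + 5x_1 + 1/2x_2x_3 + 2/3, LT = x_1x_3.

S(f_1,f_2): lcm = x_1x_2x_3. S = -5/3x_1x_2 - 11/4x_1x_3^2 - 2x_1x_3 - 1/6x_2^2x_3 - 2/9x_2 + 1/2x_3.
  leading term x_1x_2: subtract (5/12)·f_1 from -5/3x_1x_2 - 11/4x_1x_3^2 - 2x_1x_3 - 1/6x_2^2x_3 - 2/9x_2 + 1/2x_3 → -11/4x_1x_3^2 - 79/12x_1x_3 - 10/3x_1 - 1/6x_2^2x_3 - 2/9x_2 + 1/2x_3 + 5/6
  leading term x_1x_3^2: subtract (-11/12x_3)·f_2 from -11/4x_1x_3^2 - 79/12x_1x_3 - 10/3x_1 - 1/6x_2^2x_3 - 2/9x_2 + 1/2x_3 + 5/6 → -2x_1x_3 - 10/3x_1 - 1/6x_2^2x_3 + 11/24x_2x_3^2 - 2/9x_2 + 10/9x_3 + 5/6
  leading term x_1x_3: subtract (-2/3)·f_2 from -2x_1x_3 - 10/3x_1 - 1/6x_2^2x_3 + 11/24x_2x_3^2 - 2/9x_2 + 10/9x_3 + 5/6 → -1/6x_2^2x_3 + 11/24x_2x_3^2 + 1/3x_2x_3 - 2/9x_2 + 10/9x_3 + 23/18
  leading term x_2^2x_3: no divisor's leading term divides it; move -1/6x_2^2x_3 to the remainder.
  leading term x_2x_3^2: no divisor's leading term divides it; move 11/24x_2x_3^2 to the remainder.
  leading term x_2x_3: no divisor's leading term divides it; move 1/3x_2x_3 to the remainder.
  leading term x_2: no divisor's leading term divides it; move -2/9x_2 to the remainder.
  leading term x_3: no divisor's leading term divides it; move 10/9x_3 to the remainder.
  leading term 1: no divisor's leading term divides it; move 23/18 to the remainder.
  remainder -1/6x_2^2x_3 + 11/24x_2x_3^2 + 1/3x_2x_3 - 2/9x_2 + 10/9x_3 + 23/18 ≠ 0; add g_3 = -1/6x_2^2x_3 + 11/24x_2x_3^2 + 1/3x_2x_3 - 2/9x_2 + 10/9x_3 + 23/18 to the basis.

S(f_1,g_3): lcm = x_1x_2^2x_3. S = -4/3x_1x_2 + 20/3x_1x_3 + 23/3x_1 + 1/2x_2x_3.
  leading term x_1x_2: subtract (1/3)·f_1 from -4/3x_1x_2 + 20/3x_1x_3 + 23/3x_1 + 1/2x_2x_3 → 3x_1x_3 + 5x_1 + 1/2x_2x_3 + 2/3
  leading term x_1x_3: subtract (1)·f_2 from 3x_1x_3 + 5x_1 + 1/2x_2x_3 + 2/3 → 0
  remainder 0.

S(f_2,g_3): lcm = x_1x_2^2x_3. S = 5/3x_1x_2^2 + 11/4x_1x_2x_3^2 + 2x_1x_2x_3 - 4/3x_1x_2 + 20/3x_1x_3 + 23/3x_1 + 1/6x_2^3x_3 + 2/9x_2^2.
  leading term x_1x_2^2: subtract (-5/12x_2)·f_1 from 5/3x_1x_2^2 + 11/4x_1x_2x_3^2 + 2x_1x_2x_3 - 4/3x_1x_2 + 20/3x_1x_3 + 23/3x_1 + 1/6x_2^3x_3 + 2/9x_2^2 → 11/4x_1x_2x_3^2 + 79/12x_1x_2x_3 + 2x_1x_2 + 20/3x_1x_3 + 23/3x_1 + 1/6x_2^3x_3 + 2/9x_2^2 - 5/6x_2
  leading term x_1x_2x_3^2: subtract (-11/16x_3^2)·f_1 from 11/4x_1x_2x_3^2 + 79/12x_1x_2x_3 + 2x_1x_2 + 20/3x_1x_3 + 23/3x_1 + 1/6x_2^3x_3 + 2/9x_2^2 - 5/6x_2 → 79/12x_1x_2x_3 + 2x_1x_2 + 121/16x_1x_3^3 + 11/2x_1x_3^2 + 20/3x_1x_3 + 23/3x_1 + 1/6x_2^3x_3 + 2/9x_2^2 - 5/6x_2 - 11/8x_3^2
  leading term x_1x_2x_3: subtract (-79/48x_3)·f_1 from 79/12x_1x_2x_3 + 2x_1x_2 + 121/16x_1x_3^3 + 11/2x_1x_3^2 + 20/3x_1x_3 + 23/3x_1 + 1/6x_2^3x_3 + 2/9x_2^2 - 5/6x_2 - 11/8x_3^2 → 2x_1x_2 + 121/16x_1x_3^3 + 1133/48x_1x_3^2 + 119/6x_1x_3 + 23/3x_1 + 1/6x_2^3x_3 + 2/9x_2^2 - 5/6x_2 - 11/8x_3^2 - 79/24x_3
  leading term x_1x_2: subtract (-1/2)·f_1 from 2x_1x_2 + 121/16x_1x_3^3 + 1133/48x_1x_3^2 + 119/6x_1x_3 + 23/3x_1 + 1/6x_2^3x_3 + 2/9x_2^2 - 5/6x_2 - 11/8x_3^2 - 79/24x_3 → 121/16x_1x_3^3 + 1133/48x_1x_3^2 + 76/3x_1x_3 + 35/3x_1 + 1/6x_2^3x_3 + 2/9x_2^2 - 5/6x_2 - 11/8x_3^2 - 79/24x_3 - 1
  leading term x_1x_3^3: subtract (121/48x_3^2)·f_2 from 121/16x_1x_3^3 + 1133/48x_1x_3^2 + 76/3x_1x_3 + 35/3x_1 + 1/6x_2^3x_3 + 2/9x_2^2 - 5/6x_2 - 11/8x_3^2 - 79/24x_3 - 1 → 11x_1x_3^2 + 76/3x_1x_3 + 35/3x_1 + 1/6x_2^3x_3 + 2/9x_2^2 - 121/96x_2x_3^3 - 5/6x_2 - 55/18x_3^2 - 79/24x_3 - 1
  leading term x_1x_3^2: subtract (11/3x_3)·f_2 from 11x_1x_3^2 + 76/3x_1x_3 + 35/3x_1 + 1/6x_2^3x_3 + 2/9x_2^2 - 121/96x_2x_3^3 - 5/6x_2 - 55/18x_3^2 - 79/24x_3 - 1 → 7x_1x_3 + 35/3x_1 + 1/6x_2^3x_3 + 2/9x_2^2 - 121/96x_2x_3^3 - 11/6x_2x_3^2 - 5/6x_2 - 55/18x_3^2 - 413/72x_3 - 1
  leading term x_1x_3: subtract (7/3)·f_2 from 7x_1x_3 + 35/3x_1 + 1/6x_2^3x_3 + 2/9x_2^2 - 121/96x_2x_3^3 - 11/6x_2x_3^2 - 5/6x_2 - 55/18x_3^2 - 413/72x_3 - 1 → 1/6x_2^3x_3 + 2/9x_2^2 - 121/96x_2x_3^3 - 11/6x_2x_3^2 - 7/6x_2x_3 - 5/6x_2 - 55/18x_3^2 - 413/72x_3 - 23/9
  leading term x_2^3x_3: subtract (-x_2)·g_3 from 1/6x_2^3x_3 + 2/9x_2^2 - 121/96x_2x_3^3 - 11/6x_2x_3^2 - 7/6x_2x_3 - 5/6x_2 - 55/18x_3^2 - 413/72x_3 - 23/9 → 11/24x_2^2x_3^2 + 1/3x_2^2x_3 - 121/96x_2x_3^3 - 11/6x_2x_3^2 - 1/18x_2x_3 + 4/9x_2 - 55/18x_3^2 - 413/72x_3 - 23/9
  leading term x_2^2x_3^2: subtract (-11/4x_3)·g_3 from 11/24x_2^2x_3^2 + 1/3x_2^2x_3 - 121/96x_2x_3^3 - 11/6x_2x_3^2 - 1/18x_2x_3 + 4/9x_2 - 55/18x_3^2 - 413/72x_3 - 23/9 → 1/3x_2^2x_3 - 11/12x_2x_3^2 - 2/3x_2x_3 + 4/9x_2 - 20/9x_3 - 23/9
  leading term x_2^2x_3: subtract (-2)·g_3 from 1/3x_2^2x_3 - 11/12x_2x_3^2 - 2/3x_2x_3 + 4/9x_2 - 20/9x_3 - 23/9 → 0
  remainder 0.

Every S-polynomial of the final basis reduces to 0, so we have a Gröbner basis.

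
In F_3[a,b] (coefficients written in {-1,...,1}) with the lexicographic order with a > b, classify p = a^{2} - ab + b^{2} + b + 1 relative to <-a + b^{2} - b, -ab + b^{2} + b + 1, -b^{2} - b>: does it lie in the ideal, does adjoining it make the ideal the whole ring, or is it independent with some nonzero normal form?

First compute the reduced Gröbner basis of I by Buchberger's algorithm.
f_1 = -a + b^{2} - b, LT = a.
f_2 = -ab + b^{2} + b + 1, LT = ab.
f_3 = -b^{2} - b, LT = b^{2}.

S(f_1,f_2): lcm = ab. S = -b^{3} - b^{2} + b + 1.
  leading term b^{3}: subtract (b)·f_3 from -b^{3} - b^{2} + b + 1 → b + 1
  leading term b: no divisor's leading term divides it; move b to the remainder.
  leading term 1: no divisor's leading term divides it; move 1 to the remainder.
  remainder b + 1 ≠ 0; add h_4 = b + 1 to the basis.

The other S-polynomials (S(f_1,f_3), S(f_2,f_3), S(f_1,h_4), S(f_2,h_4), S(f_3,h_4)) all reduce to 0 modulo the current basis, so we have a Gröbner basis.
Inter-reduce: drop elements whose leading term is divisible by another's, tail-reduce, and make monic.
Reduced Gröbner basis: {a + 1, b + 1}.
Label its elements g_1 = a + 1, g_2 = b + 1.

Reduce p = a^{2} - ab + b^{2} + b + 1 modulo G:
  leading term a^{2}: subtract (a)·g_1 from a^{2} - ab + b^{2} + b + 1 → -ab - a + b^{2} + b + 1
  leading term ab: subtract (-b)·g_1 from -ab - a + b^{2} + b + 1 → -a + b^{2} - b + 1
  leading term a: subtract (-1)·g_1 from -a + b^{2} - b + 1 → b^{2} - b - 1
  leading term b^{2}: subtract (b)·g_2 from b^{2} - b - 1 → b - 1
  leading term b: subtract (1)·g_2 from b - 1 → 1
  leading term 1: no divisor's leading term divides it; move 1 to the remainder.
  normal form = 1.
The normal form is nonzero, so p ∉ I. Since p minus its normal form lies in I, I + (p) = I + (r) where r = 1; decide whether this ideal is the whole ring.
Here r = 1 is a nonzero constant, hence a unit: 1 ∈ I + (p), the Gröbner basis of I + (p) is {1}, and the enlarged system has no common solution — adjoining p is inconsistent.

Adjoining a^{2} - ab + b^{2} + b + 1 makes the ideal the whole ring: the system is inconsistent.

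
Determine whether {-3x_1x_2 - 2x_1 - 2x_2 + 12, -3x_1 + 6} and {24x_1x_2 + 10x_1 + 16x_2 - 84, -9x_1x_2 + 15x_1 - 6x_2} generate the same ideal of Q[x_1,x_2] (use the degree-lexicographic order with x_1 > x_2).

Two ideals are equal iff their reduced Gröbner bases coincide (the reduced basis is unique for a fixed ordering).
Buchberger on the first generating set:
f_1 = -3x_1x_2 - 2x_1 - 2x_2 + 12, LT = x_1x_2.
f_2 = -3x_1 + 6, LT = x_1.

S(f_1,f_2): lcm = x_1x_2. S = 2/3x_1 + 8/3x_2 - 4.
  reduce S modulo (f_1, f_2):
  remainder 8/3x_2 - 8/3 ≠ 0; add g_3 = 8/3x_2 - 8/3 to the basis.

The other S-polynomials (S(f_1,g_3), S(f_2,g_3)) all reduce to 0 modulo the current basis, so we have a Gröbner basis.
Inter-reduce: drop elements whose leading term is divisible by another's, tail-reduce, and make monic.
Reduced Gröbner basis: {x_1 - 2, x_2 - 1}.

Buchberger on the second generating set:
h_1 = 24x_1x_2 + 10x_1 + 16x_2 - 84, LT = x_1x_2.
h_2 = -9x_1x_2 + 15x_1 - 6x_2, LT = x_1x_2.

S(h_1,h_2): lcm = x_1x_2. S = 25/12x_1 - 7/2.
  reduce S modulo (h_1, h_2):
  remainder 25/12x_1 - 7/2 ≠ 0; add k_3 = 25/12x_1 - 7/2 to the basis.

S(h_1,k_3): lcm = x_1x_2. S = 5/12x_1 + 176/75x_2 - 7/2.
  reduce S modulo (h_1, h_2, k_3):
  remainder 176/75x_2 - 14/5 ≠ 0; add k_4 = 176/75x_2 - 14/5 to the basis.

The other S-polynomials (S(h_2,k_3), S(h_1,k_4), S(h_2,k_4), S(k_3,k_4)) all reduce to 0 modulo the current basis, so we have a Gröbner basis.
Inter-reduce: drop elements whose leading term is divisible by another's, tail-reduce, and make monic.
Reduced Gröbner basis: {x_1 - 42/25, x_2 - 105/88}.

Since the reduced bases disagree, the two ideals are not the same.

No, the ideals differ.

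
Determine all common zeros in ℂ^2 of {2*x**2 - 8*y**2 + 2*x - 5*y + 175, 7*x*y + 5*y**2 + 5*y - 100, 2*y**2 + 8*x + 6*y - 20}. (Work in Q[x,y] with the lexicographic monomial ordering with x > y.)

{(0, -5)}

Compute a lex Gröbner basis by Buchberger's algorithm.
f_1 = 2*x**2 + 2*x - 8*y**2 - 5*y + 175, LT = x**2.
f_2 = 7*x*y + 5*y**2 + 5*y - 100, LT = x*y.
f_3 = 8*x + 2*y**2 + 6*y - 20, LT = x.

S(f_1,f_2): lcm = x**2*y. S = -5/7*x*y**2 + 2/7*x*y + 100/7*x - 4*y**3 - 5/2*y**2 + 175/2*y.
  reduce S modulo (f_1, f_2, f_3):
  remainder -171/49*y**3 - 565/98*y**2 + 6505/98*y + 1950/49 ≠ 0; add h_4 = -171/49*y**3 - 565/98*y**2 + 6505/98*y + 1950/49 to the basis.

S(f_1,f_3): lcm = x**2. S = -1/4*x*y**2 - 3/4*x*y + 7/2*x - 4*y**2 - 5/2*y + 175/2.
  reduce S modulo (f_1, f_2, f_3, h_4):
  remainder -10667/2394*y**2 - 22811/4788*y + 139765/1596 ≠ 0; add h_5 = -10667/2394*y**2 - 22811/4788*y + 139765/1596 to the basis.

S(f_2,f_3): lcm = x*y. S = -1/4*y**3 - 1/28*y**2 + 45/14*y - 100/7.
  reduce S modulo (f_1, f_2, f_3, h_4, h_5):
  remainder -331829/170672*y - 1659145/170672 ≠ 0; add h_6 = -331829/170672*y - 1659145/170672 to the basis.

The other S-polynomials (S(f_1,h_4), S(f_2,h_4), S(f_3,h_4), S(f_1,h_5), S(f_2,h_5), S(f_3,h_5), S(h_4,h_5), S(f_1,h_6), S(f_2,h_6), S(f_3,h_6), S(h_4,h_6), S(h_5,h_6)) all reduce to 0 modulo the current basis, so we have a Gröbner basis.
Inter-reduce: drop elements whose leading term is divisible by another's, tail-reduce, and make monic.
Reduced Gröbner basis: {x, y + 5}.

A lex Gröbner basis eliminates variables successively. Here y + 5 depends only on y, with roots {-5}; lifting each root through the earlier basis elements recovers the full solutions.
  y = -5: the earlier basis element becomes x = 0, giving x = 0 — point (0, -5).
A lex Gröbner basis triangularizes the system, enabling back-substitution.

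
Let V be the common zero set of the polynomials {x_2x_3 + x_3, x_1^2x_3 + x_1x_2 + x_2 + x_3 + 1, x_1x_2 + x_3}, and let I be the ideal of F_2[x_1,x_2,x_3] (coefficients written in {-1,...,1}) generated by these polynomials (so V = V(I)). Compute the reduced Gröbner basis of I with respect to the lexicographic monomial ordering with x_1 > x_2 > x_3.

Buchberger's algorithm terminates because the ascending chain of leading-term ideals stabilizes.

f_1 = x_2x_3 + x_3, LT = x_2x_3.
f_2 = x_1^2x_3 + x_1x_2 + x_2 + x_3 + 1, LT = x_1^2x_3.
f_3 = x_1x_2 + x_3, LT = x_1x_2.

S(f_1,f_2): lcm = x_1^2x_2x_3. S = x_1^2x_3 + x_1x_2^2 + x_2^2 + x_2x_3 + x_2.
  leading term x_1^2x_3: subtract (1)·f_2 from x_1^2x_3 + x_1x_2^2 + x_2^2 + x_2x_3 + x_2 → x_1x_2^2 + x_1x_2 + x_2^2 + x_2x_3 + x_3 + 1
  leading term x_1x_2^2: subtract (x_2)·f_3 from x_1x_2^2 + x_1x_2 + x_2^2 + x_2x_3 + x_3 + 1 → x_1x_2 + x_2^2 + x_3 + 1
  leading term x_1x_2: subtract (1)·f_3 from x_1x_2 + x_2^2 + x_3 + 1 → x_2^2 + 1
  leading term x_2^2: no divisor's leading term divides it; move x_2^2 to the remainder.
  leading term 1: no divisor's leading term divides it; move 1 to the remainder.
  remainder x_2^2 + 1 ≠ 0; add g_4 = x_2^2 + 1 to the basis.

S(f_1,f_3): lcm = x_1x_2x_3. S = x_1x_3 + x_3^2.
  leading term x_1x_3: no divisor's leading term divides it; move x_1x_3 to the remainder.
  leading term x_3^2: no divisor's leading term divides it; move x_3^2 to the remainder.
  remainder x_1x_3 + x_3^2 ≠ 0; add g_5 = x_1x_3 + x_3^2 to the basis.

S(f_2,f_3): lcm = x_1^2x_2x_3. S = x_1x_2^2 + x_1x_3^2 + x_2^2 + x_2x_3 + x_2.
  leading term x_1x_2^2: subtract (x_2)·f_3 from x_1x_2^2 + x_1x_3^2 + x_2^2 + x_2x_3 + x_2 → x_1x_3^2 + x_2^2 + x_2
  leading term x_1x_3^2: subtract (x_3)·g_5 from x_1x_3^2 + x_2^2 + x_2 → x_2^2 + x_2 + x_3^3
  leading term x_2^2: subtract (1)·g_4 from x_2^2 + x_2 + x_3^3 → x_2 + x_3^3 + 1
  leading term x_2: no divisor's leading term divides it; move x_2 to the remainder.
  leading term x_3^3: no divisor's leading term divides it; move x_3^3 to the remainder.
  leading term 1: no divisor's leading term divides it; move 1 to the remainder.
  remainder x_2 + x_3^3 + 1 ≠ 0; add g_6 = x_2 + x_3^3 + 1 to the basis.

S(f_3,g_4): lcm = x_1x_2^2. S = x_1 + x_2x_3.
  leading term x_1: no divisor's leading term divides it; move x_1 to the remainder.
  leading term x_2x_3: subtract (1)·f_1 from x_2x_3 → x_3
  leading term x_3: no divisor's leading term divides it; move x_3 to the remainder.
  remainder x_1 + x_3 ≠ 0; add g_7 = x_1 + x_3 to the basis.

S(f_1,g_6): lcm = x_2x_3. S = x_3^4.
  leading term x_3^4: no divisor's leading term divides it; move x_3^4 to the remainder.
  remainder x_3^4 ≠ 0; add g_8 = x_3^4 to the basis.

The other S-polynomials (S(f_1,g_4), S(f_2,g_4), S(f_1,g_5), S(f_2,g_5), S(f_3,g_5), S(g_4,g_5), S(f_2,g_6), S(f_3,g_6), S(g_4,g_6), S(g_5,g_6), S(f_1,g_7), S(f_2,g_7), S(f_3,g_7), S(g_4,g_7), S(g_5,g_7), S(g_6,g_7), S(f_1,g_8), S(f_2,g_8), S(f_3,g_8), S(g_4,g_8), S(g_5,g_8), S(g_6,g_8), S(g_7,g_8)) all reduce to 0 modulo the current basis, so we have a Gröbner basis.
Inter-reduce: drop elements whose leading term is divisible by another's, tail-reduce, and make monic.

G = {x_1 + x_3, x_2 + x_3^3 + 1, x_3^4}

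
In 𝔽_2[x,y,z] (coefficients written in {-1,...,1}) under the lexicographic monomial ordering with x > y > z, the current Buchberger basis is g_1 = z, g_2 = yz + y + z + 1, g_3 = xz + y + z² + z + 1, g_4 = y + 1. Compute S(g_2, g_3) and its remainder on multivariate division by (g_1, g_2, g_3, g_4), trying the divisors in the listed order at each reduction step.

lcm(LM(g_2), LM(g_3)) = xyz.
S = (lcm/LT(g_2))·g_2 − (lcm/LT(g_3))·g_3 = xy + xz + x + y² + yz² + yz + y.
Reduce S modulo (g_1, g_2, g_3, g_4) in that order:
  leading term xy: subtract (x)·g_4 from xy + xz + x + y² + yz² + yz + y → xz + y² + yz² + yz + y
  leading term xz: subtract (x)·g_1 from xz + y² + yz² + yz + y → y² + yz² + yz + y
  leading term y²: subtract (y)·g_4 from y² + yz² + yz + y → yz² + yz
  leading term yz²: subtract (yz)·g_1 from yz² + yz → yz
  leading term yz: subtract (y)·g_1 from yz → 0
The remainder is 0, so this S-polynomial contributes no new basis element.
An S-polynomial is built so that the two leading terms cancel; whether anything survives reduction is exactly the Gröbner-basis criterion.

S(g_2, g_3) = xy + xz + x + y² + yz² + yz + y; remainder on division = 0.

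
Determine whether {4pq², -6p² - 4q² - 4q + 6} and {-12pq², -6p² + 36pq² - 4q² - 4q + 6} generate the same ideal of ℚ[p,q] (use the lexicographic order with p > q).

Two ideals are equal iff their reduced Gröbner bases coincide (the reduced basis is unique for a fixed ordering).
Buchberger on the first generating set:
f_1 = 4pq², LT = pq².
f_2 = -6p² - 4q² - 4q + 6, LT = p².

S(f_1,f_2): lcm = p²q². S = -⅔q⁴ - ⅔q³ + q².
  leading term q⁴: no divisor's leading term divides it; move -⅔q⁴ to the remainder.
  leading term q³: no divisor's leading term divides it; move -⅔q³ to the remainder.
  leading term q²: no divisor's leading term divides it; move q² to the remainder.
  remainder -⅔q⁴ - ⅔q³ + q² ≠ 0; add g_3 = -⅔q⁴ - ⅔q³ + q² to the basis.

S(f_1,g_3): lcm = pq⁴. S = -pq³ + 3/2pq².
  leading term pq³: subtract (-¼q)·f_1 from -pq³ + 3/2pq² → 3/2pq²
  leading term pq²: subtract (⅜)·f_1 from 3/2pq² → 0
  remainder 0.

S(f_2,g_3): leading monomials are coprime, so the S-polynomial reduces to 0 (Buchberger's first criterion).
Every S-polynomial of the final basis reduces to 0, so we have a Gröbner basis.
Inter-reduce: drop elements whose leading term is divisible by another's, tail-reduce, and make monic.
Reduced Gröbner basis: {p² + ⅔q² + ⅔q - 1, pq², q⁴ + q³ - 3/2q²}.

Buchberger on the second generating set:
h_1 = -12pq², LT = pq².
h_2 = -6p² + 36pq² - 4q² - 4q + 6, LT = p².

S(h_1,h_2): lcm = p²q². S = 6pq⁴ - ⅔q⁴ - ⅔q³ + q².
  leading term pq⁴: subtract (-½q²)·h_1 from 6pq⁴ - ⅔q⁴ - ⅔q³ + q² → -⅔q⁴ - ⅔q³ + q²
  leading term q⁴: no divisor's leading term divides it; move -⅔q⁴ to the remainder.
  leading term q³: no divisor's leading term divides it; move -⅔q³ to the remainder.
  leading term q²: no divisor's leading term divides it; move q² to the remainder.
  remainder -⅔q⁴ - ⅔q³ + q² ≠ 0; add k_3 = -⅔q⁴ - ⅔q³ + q² to the basis.

S(h_1,k_3): lcm = pq⁴. S = -pq³ + 3/2pq².
  leading term pq³: subtract (1/12q)·h_1 from -pq³ + 3/2pq² → 3/2pq²
  leading term pq²: subtract (-⅛)·h_1 from 3/2pq² → 0
  remainder 0.

S(h_2,k_3): leading monomials are coprime, so the S-polynomial reduces to 0 (Buchberger's first criterion).
Every S-polynomial of the final basis reduces to 0, so we have a Gröbner basis.
Inter-reduce: drop elements whose leading term is divisible by another's, tail-reduce, and make monic.
Reduced Gröbner basis: {p² + ⅔q² + ⅔q - 1, pq², q⁴ + q³ - 3/2q²}.

These coincide, so the ideals are equal.
The choice of monomial ordering does not affect the verdict — as long as both bases are computed under the same ordering, their equality decides ideal equality.

Yes, the ideals are equal.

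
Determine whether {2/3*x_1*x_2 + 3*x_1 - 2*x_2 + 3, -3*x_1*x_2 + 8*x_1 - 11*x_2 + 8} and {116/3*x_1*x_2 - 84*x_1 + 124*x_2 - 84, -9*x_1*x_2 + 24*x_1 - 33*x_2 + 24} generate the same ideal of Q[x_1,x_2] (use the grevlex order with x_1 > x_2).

Yes, the ideals are equal.

Equality of ideals is decidable: compute both reduced Gröbner bases (unique for the ordering) and check whether they agree.
Buchberger on the first generating set:
f_1 = 2/3*x_1*x_2 + 3*x_1 - 2*x_2 + 3, LT = x_1*x_2.
f_2 = -3*x_1*x_2 + 8*x_1 - 11*x_2 + 8, LT = x_1*x_2.

S(f_1,f_2): lcm = x_1*x_2. S = 43/6*x_1 - 20/3*x_2 + 43/6.
  leading term x_1: no divisor's leading term divides it; move 43/6*x_1 to the remainder.
  leading term x_2: no divisor's leading term divides it; move -20/3*x_2 to the remainder.
  leading term 1: no divisor's leading term divides it; move 43/6 to the remainder.
  remainder 43/6*x_1 - 20/3*x_2 + 43/6 ≠ 0; add g_3 = 43/6*x_1 - 20/3*x_2 + 43/6 to the basis.

S(f_1,g_3): lcm = x_1*x_2. S = 40/43*x_2**2 + 9/2*x_1 - 4*x_2 + 9/2.
  leading term x_2**2: no divisor's leading term divides it; move 40/43*x_2**2 to the remainder.
  leading term x_1: subtract (27/43)·g_3 from 9/2*x_1 - 4*x_2 + 9/2 → 8/43*x_2
  leading term x_2: no divisor's leading term divides it; move 8/43*x_2 to the remainder.
  remainder 40/43*x_2**2 + 8/43*x_2 ≠ 0; add g_4 = 40/43*x_2**2 + 8/43*x_2 to the basis.

S(f_2,g_3): lcm = x_1*x_2. S = 40/43*x_2**2 - 8/3*x_1 + 8/3*x_2 - 8/3.
  leading term x_2**2: subtract (1)·g_4 from 40/43*x_2**2 - 8/3*x_1 + 8/3*x_2 - 8/3 → -8/3*x_1 + 320/129*x_2 - 8/3
  leading term x_1: subtract (-16/43)·g_3 from -8/3*x_1 + 320/129*x_2 - 8/3 → 0
  remainder 0.

S(f_1,g_4): lcm = x_1*x_2**2. S = 43/10*x_1*x_2 - 3*x_2**2 + 9/2*x_2.
  leading term x_1*x_2: subtract (129/20)·f_1 from 43/10*x_1*x_2 - 3*x_2**2 + 9/2*x_2 → -3*x_2**2 - 387/20*x_1 + 87/5*x_2 - 387/20
  leading term x_2**2: subtract (-129/40)·g_4 from -3*x_2**2 - 387/20*x_1 + 87/5*x_2 - 387/20 → -387/20*x_1 + 18*x_2 - 387/20
  leading term x_1: subtract (-27/10)·g_3 from -387/20*x_1 + 18*x_2 - 387/20 → 0
  remainder 0.

S(f_2,g_4): lcm = x_1*x_2**2. S = -43/15*x_1*x_2 + 11/3*x_2**2 - 8/3*x_2.
  leading term x_1*x_2: subtract (-43/10)·f_1 from -43/15*x_1*x_2 + 11/3*x_2**2 - 8/3*x_2 → 11/3*x_2**2 + 129/10*x_1 - 169/15*x_2 + 129/10
  leading term x_2**2: subtract (473/120)·g_4 from 11/3*x_2**2 + 129/10*x_1 - 169/15*x_2 + 129/10 → 129/10*x_1 - 12*x_2 + 129/10
  leading term x_1: subtract (9/5)·g_3 from 129/10*x_1 - 12*x_2 + 129/10 → 0
  remainder 0.

S(g_3,g_4): leading monomials are coprime, so the S-polynomial reduces to 0 (Buchberger's first criterion).
Every S-polynomial of the final basis reduces to 0, so we have a Gröbner basis.
Inter-reduce: drop elements whose leading term is divisible by another's, tail-reduce, and make monic.
Reduced Gröbner basis: {x_2**2 + 1/5*x_2, x_1 - 40/43*x_2 + 1}.

Buchberger on the second generating set:
h_1 = 116/3*x_1*x_2 - 84*x_1 + 124*x_2 - 84, LT = x_1*x_2.
h_2 = -9*x_1*x_2 + 24*x_1 - 33*x_2 + 24, LT = x_1*x_2.

S(h_1,h_2): lcm = x_1*x_2. S = 43/87*x_1 - 40/87*x_2 + 43/87.
  leading term x_1: no divisor's leading term divides it; move 43/87*x_1 to the remainder.
  leading term x_2: no divisor's leading term divides it; move -40/87*x_2 to the remainder.
  leading term 1: no divisor's leading term divides it; move 43/87 to the remainder.
  remainder 43/87*x_1 - 40/87*x_2 + 43/87 ≠ 0; add k_3 = 43/87*x_1 - 40/87*x_2 + 43/87 to the basis.

S(h_1,k_3): lcm = x_1*x_2. S = 40/43*x_2**2 - 63/29*x_1 + 64/29*x_2 - 63/29.
  leading term x_2**2: no divisor's leading term divides it; move 40/43*x_2**2 to the remainder.
  leading term x_1: subtract (-189/43)·k_3 from -63/29*x_1 + 64/29*x_2 - 63/29 → 8/43*x_2
  leading term x_2: no divisor's leading term divides it; move 8/43*x_2 to the remainder.
  remainder 40/43*x_2**2 + 8/43*x_2 ≠ 0; add k_4 = 40/43*x_2**2 + 8/43*x_2 to the basis.

S(h_2,k_3): lcm = x_1*x_2. S = 40/43*x_2**2 - 8/3*x_1 + 8/3*x_2 - 8/3.
  leading term x_2**2: subtract (1)·k_4 from 40/43*x_2**2 - 8/3*x_1 + 8/3*x_2 - 8/3 → -8/3*x_1 + 320/129*x_2 - 8/3
  leading term x_1: subtract (-232/43)·k_3 from -8/3*x_1 + 320/129*x_2 - 8/3 → 0
  remainder 0.

S(h_1,k_4): lcm = x_1*x_2**2. S = -344/145*x_1*x_2 + 93/29*x_2**2 - 63/29*x_2.
  leading term x_1*x_2: subtract (-258/4205)·h_1 from -344/145*x_1*x_2 + 93/29*x_2**2 - 63/29*x_2 → 93/29*x_2**2 - 21672/4205*x_1 + 22857/4205*x_2 - 21672/4205
  leading term x_2**2: subtract (3999/1160)·k_4 from 93/29*x_2**2 - 21672/4205*x_1 + 22857/4205*x_2 - 21672/4205 → -21672/4205*x_1 + 4032/841*x_2 - 21672/4205
  leading term x_1: subtract (-1512/145)·k_3 from -21672/4205*x_1 + 4032/841*x_2 - 21672/4205 → 0
  remainder 0.

S(h_2,k_4): lcm = x_1*x_2**2. S = -43/15*x_1*x_2 + 11/3*x_2**2 - 8/3*x_2.
  leading term x_1*x_2: subtract (-43/580)·h_1 from -43/15*x_1*x_2 + 11/3*x_2**2 - 8/3*x_2 → 11/3*x_2**2 - 903/145*x_1 + 2839/435*x_2 - 903/145
  leading term x_2**2: subtract (473/120)·k_4 from 11/3*x_2**2 - 903/145*x_1 + 2839/435*x_2 - 903/145 → -903/145*x_1 + 168/29*x_2 - 903/145
  leading term x_1: subtract (-63/5)·k_3 from -903/145*x_1 + 168/29*x_2 - 903/145 → 0
  remainder 0.

S(k_3,k_4): leading monomials are coprime, so the S-polynomial reduces to 0 (Buchberger's first criterion).
Every S-polynomial of the final basis reduces to 0, so we have a Gröbner basis.
Inter-reduce: drop elements whose leading term is divisible by another's, tail-reduce, and make monic.
Reduced Gröbner basis: {x_2**2 + 1/5*x_2, x_1 - 40/43*x_2 + 1}.

Same reduced basis, so the two generating sets span the same ideal.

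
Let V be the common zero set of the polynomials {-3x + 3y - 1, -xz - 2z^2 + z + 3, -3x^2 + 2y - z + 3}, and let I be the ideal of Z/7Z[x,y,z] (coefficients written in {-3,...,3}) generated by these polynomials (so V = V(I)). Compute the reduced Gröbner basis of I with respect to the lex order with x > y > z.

f_1 = -3x + 3y - 1, LT = x.
f_2 = -xz - 2z^2 + z + 3, LT = xz.
f_3 = -3x^2 + 2y - z + 3, LT = x^2.

S(f_1,f_2): lcm = xz. S = -yz - 2z^2 - z + 3.
  leading term yz: no divisor's leading term divides it; move -yz to the remainder.
  leading term z^2: no divisor's leading term divides it; move -2z^2 to the remainder.
  leading term z: no divisor's leading term divides it; move -z to the remainder.
  leading term 1: no divisor's leading term divides it; move 3 to the remainder.
  remainder -yz - 2z^2 - z + 3 ≠ 0; add g_4 = -yz - 2z^2 - z + 3 to the basis.

S(f_1,f_3): lcm = x^2. S = -xy - 2x + 3y + 2z + 1.
  leading term xy: subtract (-2y)·f_1 from -xy - 2x + 3y + 2z + 1 → -2x - y^2 + y + 2z + 1
  leading term x: subtract (3)·f_1 from -2x - y^2 + y + 2z + 1 → -y^2 - y + 2z - 3
  leading term y^2: no divisor's leading term divides it; move -y^2 to the remainder.
  leading term y: no divisor's leading term divides it; move -y to the remainder.
  leading term z: no divisor's leading term divides it; move 2z to the remainder.
  leading term 1: no divisor's leading term divides it; move -3 to the remainder.
  remainder -y^2 - y + 2z - 3 ≠ 0; add g_5 = -y^2 - y + 2z - 3 to the basis.

S(f_2,f_3): lcm = x^2z. S = 2xz^2 - xz - 3x + 3yz + 2z^2 + z.
  leading term xz^2: subtract (-3z^2)·f_1 from 2xz^2 - xz - 3x + 3yz + 2z^2 + z → -xz - 3x + 2yz^2 + 3yz - z^2 + z
  leading term xz: subtract (-2z)·f_1 from -xz - 3x + 2yz^2 + 3yz - z^2 + z → -3x + 2yz^2 + 2yz - z^2 - z
  leading term x: subtract (1)·f_1 from -3x + 2yz^2 + 2yz - z^2 - z → 2yz^2 + 2yz - 3y - z^2 - z + 1
  leading term yz^2: subtract (-2z)·g_4 from 2yz^2 + 2yz - 3y - z^2 - z + 1 → 2yz - 3y + 3z^3 - 3z^2 - 2z + 1
  leading term yz: subtract (-2)·g_4 from 2yz - 3y + 3z^3 - 3z^2 - 2z + 1 → -3y + 3z^3 + 3z
  leading term y: no divisor's leading term divides it; move -3y to the remainder.
  leading term z^3: no divisor's leading term divides it; move 3z^3 to the remainder.
  leading term z: no divisor's leading term divides it; move 3z to the remainder.
  remainder -3y + 3z^3 + 3z ≠ 0; add g_6 = -3y + 3z^3 + 3z to the basis.

S(f_1,g_4): leading monomials are coprime, so the S-polynomial reduces to 0 (Buchberger's first criterion).
S(f_2,g_4): lcm = xyz. S = -2xz^2 - xz + 3x + 2yz^2 - yz - 3y.
  leading term xz^2: subtract (3z^2)·f_1 from -2xz^2 - xz + 3x + 2yz^2 - yz - 3y → -xz + 3x - yz - 3y + 3z^2
  leading term xz: subtract (-2z)·f_1 from -xz + 3x - yz - 3y + 3z^2 → 3x - 2yz - 3y + 3z^2 - 2z
  leading term x: subtract (-1)·f_1 from 3x - 2yz - 3y + 3z^2 - 2z → -2yz + 3z^2 - 2z - 1
  leading term yz: subtract (2)·g_4 from -2yz + 3z^2 - 2z - 1 → 0
  remainder 0.

S(f_3,g_4): leading monomials are coprime, so the S-polynomial reduces to 0 (Buchberger's first criterion).
S(f_1,g_5): leading monomials are coprime, so the S-polynomial reduces to 0 (Buchberger's first criterion).
S(f_2,g_5): leading monomials are coprime, so the S-polynomial reduces to 0 (Buchberger's first criterion).
S(f_3,g_5): leading monomials are coprime, so the S-polynomial reduces to 0 (Buchberger's first criterion).
S(g_4,g_5): lcm = y^2z. S = 2yz^2 - 3y + 2z^2 - 3z.
  leading term yz^2: subtract (-2z)·g_4 from 2yz^2 - 3y + 2z^2 - 3z → -3y + 3z^3 + 3z
  leading term y: subtract (1)·g_6 from -3y + 3z^3 + 3z → 0
  remainder 0.

S(f_1,g_6): leading monomials are coprime, so the S-polynomial reduces to 0 (Buchberger's first criterion).
S(f_2,g_6): leading monomials are coprime, so the S-polynomial reduces to 0 (Buchberger's first criterion).
S(f_3,g_6): leading monomials are coprime, so the S-polynomial reduces to 0 (Buchberger's first criterion).
S(g_4,g_6): lcm = yz. S = z^4 + 3z^2 + z - 3.
  leading term z^4: no divisor's leading term divides it; move z^4 to the remainder.
  leading term z^2: no divisor's leading term divides it; move 3z^2 to the remainder.
  leading term z: no divisor's leading term divides it; move z to the remainder.
  leading term 1: no divisor's leading term divides it; move -3 to the remainder.
  remainder z^4 + 3z^2 + z - 3 ≠ 0; add g_7 = z^4 + 3z^2 + z - 3 to the basis.

S(g_5,g_6): lcm = y^2. S = yz^3 + yz + y - 2z + 3.
  leading term yz^3: subtract (-z^2)·g_4 from yz^3 + yz + y - 2z + 3 → yz + y - 2z^4 - z^3 + 3z^2 - 2z + 3
  leading term yz: subtract (-1)·g_4 from yz + y - 2z^4 - z^3 + 3z^2 - 2z + 3 → y - 2z^4 - z^3 + z^2 - 3z - 1
  leading term y: subtract (2)·g_6 from y - 2z^4 - z^3 + z^2 - 3z - 1 → -2z^4 + z^2 - 2z - 1
  leading term z^4: subtract (-2)·g_7 from -2z^4 + z^2 - 2z - 1 → 0
  remainder 0.

S(f_1,g_7): leading monomials are coprime, so the S-polynomial reduces to 0 (Buchberger's first criterion).
S(f_2,g_7): lcm = xz^4. S = -3xz^2 - xz + 3x + 2z^5 - z^4 - 3z^3.
  leading term xz^2: subtract (z^2)·f_1 from -3xz^2 - xz + 3x + 2z^5 - z^4 - 3z^3 → -xz + 3x - 3yz^2 + 2z^5 - z^4 - 3z^3 + z^2
  leading term xz: subtract (-2z)·f_1 from -xz + 3x - 3yz^2 + 2z^5 - z^4 - 3z^3 + z^2 → 3x - 3yz^2 - yz + 2z^5 - z^4 - 3z^3 + z^2 - 2z
  leading term x: subtract (-1)·f_1 from 3x - 3yz^2 - yz + 2z^5 - z^4 - 3z^3 + z^2 - 2z → -3yz^2 - yz + 3y + 2z^5 - z^4 - 3z^3 + z^2 - 2z - 1
  leading term yz^2: subtract (3z)·g_4 from -3yz^2 - yz + 3y + 2z^5 - z^4 - 3z^3 + z^2 - 2z - 1 → -yz + 3y + 2z^5 - z^4 + 3z^3 - 3z^2 + 3z - 1
  leading term yz: subtract (1)·g_4 from -yz + 3y + 2z^5 - z^4 + 3z^3 - 3z^2 + 3z - 1 → 3y + 2z^5 - z^4 + 3z^3 - z^2 - 3z + 3
  leading term y: subtract (-1)·g_6 from 3y + 2z^5 - z^4 + 3z^3 - z^2 - 3z + 3 → 2z^5 - z^4 - z^3 - z^2 + 3
  leading term z^5: subtract (2z)·g_7 from 2z^5 - z^4 - z^3 - z^2 + 3 → -z^4 - 3z^2 - z + 3
  leading term z^4: subtract (-1)·g_7 from -z^4 - 3z^2 - z + 3 → 0
  remainder 0.

S(f_3,g_7): leading monomials are coprime, so the S-polynomial reduces to 0 (Buchberger's first criterion).
S(g_4,g_7): lcm = yz^4. S = -3yz^2 - yz + 3y + 2z^5 + z^4 - 3z^3.
  leading term yz^2: subtract (3z)·g_4 from -3yz^2 - yz + 3y + 2z^5 + z^4 - 3z^3 → -yz + 3y + 2z^5 + z^4 + 3z^3 + 3z^2 - 2z
  leading term yz: subtract (1)·g_4 from -yz + 3y + 2z^5 + z^4 + 3z^3 + 3z^2 - 2z → 3y + 2z^5 + z^4 + 3z^3 - 2z^2 - z - 3
  leading term y: subtract (-1)·g_6 from 3y + 2z^5 + z^4 + 3z^3 - 2z^2 - z - 3 → 2z^5 + z^4 - z^3 - 2z^2 + 2z - 3
  leading term z^5: subtract (2z)·g_7 from 2z^5 + z^4 - z^3 - 2z^2 + 2z - 3 → z^4 + 3z^2 + z - 3
  leading term z^4: subtract (1)·g_7 from z^4 + 3z^2 + z - 3 → 0
  remainder 0.

S(g_5,g_7): leading monomials are coprime, so the S-polynomial reduces to 0 (Buchberger's first criterion).
S(g_6,g_7): leading monomials are coprime, so the S-polynomial reduces to 0 (Buchberger's first criterion).
Every S-polynomial of the final basis reduces to 0, so we have a Gröbner basis.
Inter-reduce: drop elements whose leading term is divisible by another's, tail-reduce, and make monic.

G = {x - z^3 - z - 2, y - z^3 - z, z^4 + 3z^2 + z - 3}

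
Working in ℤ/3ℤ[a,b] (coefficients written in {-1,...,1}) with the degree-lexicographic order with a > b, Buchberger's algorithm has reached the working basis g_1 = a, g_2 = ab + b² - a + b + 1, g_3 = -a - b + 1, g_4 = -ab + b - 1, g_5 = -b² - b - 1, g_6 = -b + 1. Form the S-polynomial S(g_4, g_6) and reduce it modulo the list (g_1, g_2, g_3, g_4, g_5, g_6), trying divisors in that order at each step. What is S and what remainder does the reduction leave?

lcm(LM(g_4), LM(g_6)) = ab.
S = (lcm/LT(g_4))·g_4 − (lcm/LT(g_6))·g_6 = a - b + 1.
Reduce S modulo (g_1, g_2, g_3, g_4, g_5, g_6) in that order:
  leading term a: subtract (1)·g_1 from a - b + 1 → -b + 1
  leading term b: subtract (1)·g_6 from -b + 1 → 0
The remainder is 0, so this S-polynomial contributes no new basis element.

S(g_4, g_6) = a - b + 1; remainder on division = 0.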